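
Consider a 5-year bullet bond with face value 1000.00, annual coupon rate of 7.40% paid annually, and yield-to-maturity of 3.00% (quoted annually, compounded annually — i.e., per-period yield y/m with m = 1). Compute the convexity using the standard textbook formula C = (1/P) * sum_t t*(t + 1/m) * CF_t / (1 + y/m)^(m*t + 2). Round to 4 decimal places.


Coupon per period c = face * coupon_rate / m = 74.000000
Periods per year m = 1; per-period yield y/m = 0.030000
Number of cashflows N = 5
Cashflows (t years, CF_t, discount factor 1/(1+y/m)^(m*t), PV):
  t = 1.0000: CF_t = 74.000000, DF = 0.970874, PV = 71.844660
  t = 2.0000: CF_t = 74.000000, DF = 0.942596, PV = 69.752097
  t = 3.0000: CF_t = 74.000000, DF = 0.915142, PV = 67.720483
  t = 4.0000: CF_t = 74.000000, DF = 0.888487, PV = 65.748042
  t = 5.0000: CF_t = 1074.000000, DF = 0.862609, PV = 926.441834
Price P = sum_t PV_t = 1201.507116
Convexity numerator sum_t t*(t + 1/m) * CF_t / (1+y/m)^(m*t + 2):
  t = 1.0000: term = 135.440966
  t = 2.0000: term = 394.488249
  t = 3.0000: term = 765.996601
  t = 4.0000: term = 1239.476700
  t = 5.0000: term = 26197.808495
Convexity = (1/P) * sum = 28733.211011 / 1201.507116 = 23.914308

Answer: Convexity = 23.9143


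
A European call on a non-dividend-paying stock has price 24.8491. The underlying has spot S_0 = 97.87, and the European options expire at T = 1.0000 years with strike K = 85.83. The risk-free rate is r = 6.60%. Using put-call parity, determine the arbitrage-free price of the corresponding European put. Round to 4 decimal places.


Answer: Put price = 7.3272

Derivation:
Put-call parity: C - P = S_0 * exp(-qT) - K * exp(-rT).
S_0 * exp(-qT) = 97.8700 * 1.00000000 = 97.87000000
K * exp(-rT) = 85.8300 * 0.93613086 = 80.34811208
P = C - S*exp(-qT) + K*exp(-rT)
P = 24.8491 - 97.87000000 + 80.34811208 = 7.3272


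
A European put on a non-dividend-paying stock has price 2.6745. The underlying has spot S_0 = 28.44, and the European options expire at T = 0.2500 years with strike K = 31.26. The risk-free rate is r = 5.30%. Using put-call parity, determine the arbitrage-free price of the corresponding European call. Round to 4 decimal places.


Answer: Call price = 0.2660

Derivation:
Put-call parity: C - P = S_0 * exp(-qT) - K * exp(-rT).
S_0 * exp(-qT) = 28.4400 * 1.00000000 = 28.44000000
K * exp(-rT) = 31.2600 * 0.98683739 = 30.84853696
C = P + S*exp(-qT) - K*exp(-rT)
C = 2.6745 + 28.44000000 - 30.84853696 = 0.2660


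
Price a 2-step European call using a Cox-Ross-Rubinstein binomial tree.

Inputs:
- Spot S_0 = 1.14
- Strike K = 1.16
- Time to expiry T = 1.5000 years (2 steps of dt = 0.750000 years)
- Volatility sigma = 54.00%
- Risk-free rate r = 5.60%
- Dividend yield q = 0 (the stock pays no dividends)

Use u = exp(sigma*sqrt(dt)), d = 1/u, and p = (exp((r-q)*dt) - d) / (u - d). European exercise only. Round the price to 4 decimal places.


Answer: Price = V(0,0) = 0.2958

Derivation:
dt = T/N = 0.750000
u = exp(sigma*sqrt(dt)) = 1.596245; d = 1/u = 0.626470
p = (exp((r-q)*dt) - d) / (u - d) = 0.429403
Discount per step: exp(-r*dt) = 0.958870
Stock lattice S(k, i) with i counting down-moves:
  k=0: S(0,0) = 1.1400
  k=1: S(1,0) = 1.8197; S(1,1) = 0.7142
  k=2: S(2,0) = 2.9047; S(2,1) = 1.1400; S(2,2) = 0.4474
Terminal payoffs V(N, i) = max(S_T - K, 0):
  V(2,0) = 1.744716; V(2,1) = 0.000000; V(2,2) = 0.000000
Backward induction: V(k, i) = exp(-r*dt) * [p * V(k+1, i) + (1-p) * V(k+1, i+1)].
  V(1,0) = exp(-r*dt) * [p*1.744716 + (1-p)*0.000000] = 0.718372
  V(1,1) = exp(-r*dt) * [p*0.000000 + (1-p)*0.000000] = 0.000000
  V(0,0) = exp(-r*dt) * [p*0.718372 + (1-p)*0.000000] = 0.295784


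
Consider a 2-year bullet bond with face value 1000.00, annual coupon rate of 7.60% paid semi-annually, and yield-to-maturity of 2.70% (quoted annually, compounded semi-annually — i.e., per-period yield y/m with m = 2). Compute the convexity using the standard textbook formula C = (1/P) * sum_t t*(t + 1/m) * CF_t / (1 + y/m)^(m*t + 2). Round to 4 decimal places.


Coupon per period c = face * coupon_rate / m = 38.000000
Periods per year m = 2; per-period yield y/m = 0.013500
Number of cashflows N = 4
Cashflows (t years, CF_t, discount factor 1/(1+y/m)^(m*t), PV):
  t = 0.5000: CF_t = 38.000000, DF = 0.986680, PV = 37.493833
  t = 1.0000: CF_t = 38.000000, DF = 0.973537, PV = 36.994409
  t = 1.5000: CF_t = 38.000000, DF = 0.960569, PV = 36.501637
  t = 2.0000: CF_t = 1038.000000, DF = 0.947774, PV = 983.789859
Price P = sum_t PV_t = 1094.779737
Convexity numerator sum_t t*(t + 1/m) * CF_t / (1+y/m)^(m*t + 2):
  t = 0.5000: term = 18.250818
  t = 1.0000: term = 54.023143
  t = 1.5000: term = 106.607089
  t = 2.0000: term = 4788.779492
Convexity = (1/P) * sum = 4967.660543 / 1094.779737 = 4.537589

Answer: Convexity = 4.5376


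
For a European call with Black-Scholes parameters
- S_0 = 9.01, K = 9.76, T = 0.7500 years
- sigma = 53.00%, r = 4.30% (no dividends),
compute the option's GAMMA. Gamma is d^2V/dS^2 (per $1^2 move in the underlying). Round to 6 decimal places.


Answer: Gamma = 0.095710

Derivation:
d1 = 0.1255577164; d2 = -0.3334357476
phi(d1) = 0.3958100307; exp(-qT) = 1.0000000000; exp(-rT) = 0.9682644857
Gamma = exp(-qT) * phi(d1) / (S * sigma * sqrt(T)) = 1.0000000000 * 0.3958100307 / (9.0100 * 0.5300 * 0.8660254038) = 0.095710


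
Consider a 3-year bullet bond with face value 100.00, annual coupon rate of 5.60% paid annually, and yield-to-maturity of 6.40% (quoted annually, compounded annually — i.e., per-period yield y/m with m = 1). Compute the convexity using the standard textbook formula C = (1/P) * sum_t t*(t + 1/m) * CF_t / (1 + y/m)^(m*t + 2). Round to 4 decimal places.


Answer: Convexity = 9.8570

Derivation:
Coupon per period c = face * coupon_rate / m = 5.600000
Periods per year m = 1; per-period yield y/m = 0.064000
Number of cashflows N = 3
Cashflows (t years, CF_t, discount factor 1/(1+y/m)^(m*t), PV):
  t = 1.0000: CF_t = 5.600000, DF = 0.939850, PV = 5.263158
  t = 2.0000: CF_t = 5.600000, DF = 0.883317, PV = 4.946577
  t = 3.0000: CF_t = 105.600000, DF = 0.830185, PV = 87.667583
Price P = sum_t PV_t = 97.877318
Convexity numerator sum_t t*(t + 1/m) * CF_t / (1+y/m)^(m*t + 2):
  t = 1.0000: term = 9.298077
  t = 2.0000: term = 26.216383
  t = 3.0000: term = 929.259532
Convexity = (1/P) * sum = 964.773991 / 97.877318 = 9.856972


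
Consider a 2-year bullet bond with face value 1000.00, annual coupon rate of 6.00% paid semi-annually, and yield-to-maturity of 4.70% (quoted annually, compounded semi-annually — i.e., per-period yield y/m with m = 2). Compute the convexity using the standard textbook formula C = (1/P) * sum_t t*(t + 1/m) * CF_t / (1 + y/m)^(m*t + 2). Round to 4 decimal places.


Answer: Convexity = 4.5046

Derivation:
Coupon per period c = face * coupon_rate / m = 30.000000
Periods per year m = 2; per-period yield y/m = 0.023500
Number of cashflows N = 4
Cashflows (t years, CF_t, discount factor 1/(1+y/m)^(m*t), PV):
  t = 0.5000: CF_t = 30.000000, DF = 0.977040, PV = 29.311187
  t = 1.0000: CF_t = 30.000000, DF = 0.954606, PV = 28.638190
  t = 1.5000: CF_t = 30.000000, DF = 0.932688, PV = 27.980645
  t = 2.0000: CF_t = 1030.000000, DF = 0.911273, PV = 938.611426
Price P = sum_t PV_t = 1024.541447
Convexity numerator sum_t t*(t + 1/m) * CF_t / (1+y/m)^(m*t + 2):
  t = 0.5000: term = 13.990322
  t = 1.0000: term = 41.007295
  t = 1.5000: term = 80.131500
  t = 2.0000: term = 4480.022004
Convexity = (1/P) * sum = 4615.151122 / 1024.541447 = 4.504602


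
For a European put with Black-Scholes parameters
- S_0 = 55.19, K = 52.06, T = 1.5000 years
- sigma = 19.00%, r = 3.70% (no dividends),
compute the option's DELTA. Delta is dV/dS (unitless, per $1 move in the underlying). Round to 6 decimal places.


Answer: Delta = -0.272339

Derivation:
d1 = 0.6057539913; d2 = 0.3730524657
phi(d1) = 0.3320706664; exp(-qT) = 1.0000000000; exp(-rT) = 0.9460120237
N(-d1) = 0.2723390628
Delta = -exp(-qT) * N(-d1) = -1.0000000000 * 0.2723390628 = -0.272339


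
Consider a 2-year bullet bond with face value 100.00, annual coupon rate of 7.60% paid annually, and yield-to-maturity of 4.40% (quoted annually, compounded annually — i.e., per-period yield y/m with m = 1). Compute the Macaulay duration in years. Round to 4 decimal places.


Answer: Macaulay duration = 1.9313 years

Derivation:
Coupon per period c = face * coupon_rate / m = 7.600000
Periods per year m = 1; per-period yield y/m = 0.044000
Number of cashflows N = 2
Cashflows (t years, CF_t, discount factor 1/(1+y/m)^(m*t), PV):
  t = 1.0000: CF_t = 7.600000, DF = 0.957854, PV = 7.279693
  t = 2.0000: CF_t = 107.600000, DF = 0.917485, PV = 98.721393
Price P = sum_t PV_t = 106.001086
Macaulay numerator sum_t t * PV_t:
  t * PV_t at t = 1.0000: 7.279693
  t * PV_t at t = 2.0000: 197.442786
Macaulay duration D = (sum_t t * PV_t) / P = 204.722479 / 106.001086 = 1.931324


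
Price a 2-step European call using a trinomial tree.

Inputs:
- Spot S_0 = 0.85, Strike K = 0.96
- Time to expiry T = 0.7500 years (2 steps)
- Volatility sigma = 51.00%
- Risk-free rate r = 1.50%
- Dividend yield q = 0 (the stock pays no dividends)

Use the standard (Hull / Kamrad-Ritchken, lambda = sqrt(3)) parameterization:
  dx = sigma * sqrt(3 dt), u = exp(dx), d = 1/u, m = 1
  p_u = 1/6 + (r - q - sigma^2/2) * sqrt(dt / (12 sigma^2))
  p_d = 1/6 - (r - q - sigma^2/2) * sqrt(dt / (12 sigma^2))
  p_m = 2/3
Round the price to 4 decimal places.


dt = T/N = 0.375000; dx = sigma*sqrt(3*dt) = 0.540937
u = exp(dx) = 1.717615; d = 1/u = 0.582203
p_u = 0.126788, p_m = 0.666667, p_d = 0.206545
Discount per step: exp(-r*dt) = 0.994391
Stock lattice S(k, j) with j the centered position index:
  k=0: S(0,+0) = 0.8500
  k=1: S(1,-1) = 0.4949; S(1,+0) = 0.8500; S(1,+1) = 1.4600
  k=2: S(2,-2) = 0.2881; S(2,-1) = 0.4949; S(2,+0) = 0.8500; S(2,+1) = 1.4600; S(2,+2) = 2.5077
Terminal payoffs V(N, j) = max(S_T - K, 0):
  V(2,-2) = 0.000000; V(2,-1) = 0.000000; V(2,+0) = 0.000000; V(2,+1) = 0.499973; V(2,+2) = 1.547671
Backward induction: V(k, j) = exp(-r*dt) * [p_u * V(k+1, j+1) + p_m * V(k+1, j) + p_d * V(k+1, j-1)]
  V(1,-1) = exp(-r*dt) * [p_u*0.000000 + p_m*0.000000 + p_d*0.000000] = 0.000000
  V(1,+0) = exp(-r*dt) * [p_u*0.499973 + p_m*0.000000 + p_d*0.000000] = 0.063035
  V(1,+1) = exp(-r*dt) * [p_u*1.547671 + p_m*0.499973 + p_d*0.000000] = 0.526571
  V(0,+0) = exp(-r*dt) * [p_u*0.526571 + p_m*0.063035 + p_d*0.000000] = 0.108176

Answer: Price = V(0,0) = 0.1082


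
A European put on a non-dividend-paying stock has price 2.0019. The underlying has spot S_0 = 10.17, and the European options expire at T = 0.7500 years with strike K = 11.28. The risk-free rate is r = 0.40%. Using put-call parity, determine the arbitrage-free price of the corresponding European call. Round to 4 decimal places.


Put-call parity: C - P = S_0 * exp(-qT) - K * exp(-rT).
S_0 * exp(-qT) = 10.1700 * 1.00000000 = 10.17000000
K * exp(-rT) = 11.2800 * 0.99700450 = 11.24621071
C = P + S*exp(-qT) - K*exp(-rT)
C = 2.0019 + 10.17000000 - 11.24621071 = 0.9257

Answer: Call price = 0.9257


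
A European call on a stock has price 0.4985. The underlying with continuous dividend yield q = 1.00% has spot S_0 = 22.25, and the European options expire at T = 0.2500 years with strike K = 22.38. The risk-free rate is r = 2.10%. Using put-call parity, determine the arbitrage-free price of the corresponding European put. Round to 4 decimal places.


Answer: Put price = 0.5669

Derivation:
Put-call parity: C - P = S_0 * exp(-qT) - K * exp(-rT).
S_0 * exp(-qT) = 22.2500 * 0.99750312 = 22.19444447
K * exp(-rT) = 22.3800 * 0.99476376 = 22.26281289
P = C - S*exp(-qT) + K*exp(-rT)
P = 0.4985 - 22.19444447 + 22.26281289 = 0.5669


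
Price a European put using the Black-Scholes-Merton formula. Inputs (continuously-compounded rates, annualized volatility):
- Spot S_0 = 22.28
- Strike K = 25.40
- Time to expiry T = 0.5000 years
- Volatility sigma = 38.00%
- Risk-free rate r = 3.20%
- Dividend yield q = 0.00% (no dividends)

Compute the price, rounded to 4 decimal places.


d1 = (ln(S/K) + (r - q + 0.5*sigma^2) * T) / (sigma * sqrt(T)) = -0.29385779
d2 = d1 - sigma * sqrt(T) = -0.56255837
exp(-rT) = 0.98412732; exp(-qT) = 1.00000000
P = K * exp(-rT) * N(-d2) - S_0 * exp(-qT) * N(-d1)
N(-d1) = 0.61556672; N(-d2) = 0.71313218
P = 25.4000 * 0.98412732 * 0.71313218 - 22.2800 * 1.00000000 * 0.61556672 = 4.1112

Answer: Price = 4.1112


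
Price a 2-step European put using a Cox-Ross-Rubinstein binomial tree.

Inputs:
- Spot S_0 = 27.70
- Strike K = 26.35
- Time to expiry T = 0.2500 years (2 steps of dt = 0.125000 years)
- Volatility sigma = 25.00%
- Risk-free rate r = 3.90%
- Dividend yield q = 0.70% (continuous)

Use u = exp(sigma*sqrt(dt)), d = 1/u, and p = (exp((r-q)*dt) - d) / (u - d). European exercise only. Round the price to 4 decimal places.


Answer: Price = V(0,0) = 0.7752

Derivation:
dt = T/N = 0.125000
u = exp(sigma*sqrt(dt)) = 1.092412; d = 1/u = 0.915405
p = (exp((r-q)*dt) - d) / (u - d) = 0.500561
Discount per step: exp(-r*dt) = 0.995137
Stock lattice S(k, i) with i counting down-moves:
  k=0: S(0,0) = 27.7000
  k=1: S(1,0) = 30.2598; S(1,1) = 25.3567
  k=2: S(2,0) = 33.0562; S(2,1) = 27.7000; S(2,2) = 23.2117
Terminal payoffs V(N, i) = max(K - S_T, 0):
  V(2,0) = 0.000000; V(2,1) = 0.000000; V(2,2) = 3.138317
Backward induction: V(k, i) = exp(-r*dt) * [p * V(k+1, i) + (1-p) * V(k+1, i+1)].
  V(1,0) = exp(-r*dt) * [p*0.000000 + (1-p)*0.000000] = 0.000000
  V(1,1) = exp(-r*dt) * [p*0.000000 + (1-p)*3.138317] = 1.559777
  V(0,0) = exp(-r*dt) * [p*0.000000 + (1-p)*1.559777] = 0.775226


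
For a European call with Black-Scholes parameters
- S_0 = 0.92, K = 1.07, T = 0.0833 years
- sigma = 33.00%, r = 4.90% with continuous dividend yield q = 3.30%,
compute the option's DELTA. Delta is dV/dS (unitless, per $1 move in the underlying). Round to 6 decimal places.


Answer: Delta = 0.063553

Derivation:
d1 = -1.5242132710; d2 = -1.6194570109
phi(d1) = 0.1248613221; exp(-qT) = 0.9972548748; exp(-rT) = 0.9959266188
N(d1) = 0.0637277220
Delta = exp(-qT) * N(d1) = 0.9972548748 * 0.0637277220 = 0.063553


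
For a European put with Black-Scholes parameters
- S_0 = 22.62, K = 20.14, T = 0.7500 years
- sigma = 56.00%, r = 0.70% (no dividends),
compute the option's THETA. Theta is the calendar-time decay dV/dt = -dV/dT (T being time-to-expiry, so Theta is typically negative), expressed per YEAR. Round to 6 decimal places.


d1 = 0.4927614098; d2 = 0.0077871837
phi(d1) = 0.3533326068; exp(-qT) = 1.0000000000; exp(-rT) = 0.9947637572
Theta = -S*exp(-qT)*phi(d1)*sigma/(2*sqrt(T)) + r*K*exp(-rT)*N(-d2) - q*S*exp(-qT)*N(-d1)
N(-d1) = 0.3110905904; N(-d2) = 0.4968933946; sqrt(T) = 0.8660254038
Term 1 = -22.6200 * 1.0000000000 * 0.3533326068 * 0.5600 / (2 * 0.8660254038) = -2.5840666897
Term 2 = 0.0070 * 20.1400 * 0.9947637572 * 0.4968933946 = 0.0696852213
Term 3 = 0 (no dividend yield, q = 0)
Theta = -2.5840666897 + (0.0696852213) + (0.0000000000) = -2.514381

Answer: Theta = -2.514381


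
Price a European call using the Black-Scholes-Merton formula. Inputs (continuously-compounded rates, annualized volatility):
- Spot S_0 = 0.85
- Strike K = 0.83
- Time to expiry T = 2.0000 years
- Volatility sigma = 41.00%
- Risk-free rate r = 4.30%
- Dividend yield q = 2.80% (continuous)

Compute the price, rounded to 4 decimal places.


d1 = (ln(S/K) + (r - q + 0.5*sigma^2) * T) / (sigma * sqrt(T)) = 0.38271835
d2 = d1 - sigma * sqrt(T) = -0.19710921
exp(-rT) = 0.91759423; exp(-qT) = 0.94553914
C = S_0 * exp(-qT) * N(d1) - K * exp(-rT) * N(d2)
N(d1) = 0.64903570; N(d2) = 0.42187104
C = 0.8500 * 0.94553914 * 0.64903570 - 0.8300 * 0.91759423 * 0.42187104 = 0.2003

Answer: Price = 0.2003


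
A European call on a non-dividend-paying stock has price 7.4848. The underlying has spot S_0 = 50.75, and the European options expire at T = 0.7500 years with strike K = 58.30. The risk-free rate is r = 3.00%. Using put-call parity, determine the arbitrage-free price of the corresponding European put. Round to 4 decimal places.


Answer: Put price = 13.7377

Derivation:
Put-call parity: C - P = S_0 * exp(-qT) - K * exp(-rT).
S_0 * exp(-qT) = 50.7500 * 1.00000000 = 50.75000000
K * exp(-rT) = 58.3000 * 0.97775124 = 57.00289713
P = C - S*exp(-qT) + K*exp(-rT)
P = 7.4848 - 50.75000000 + 57.00289713 = 13.7377


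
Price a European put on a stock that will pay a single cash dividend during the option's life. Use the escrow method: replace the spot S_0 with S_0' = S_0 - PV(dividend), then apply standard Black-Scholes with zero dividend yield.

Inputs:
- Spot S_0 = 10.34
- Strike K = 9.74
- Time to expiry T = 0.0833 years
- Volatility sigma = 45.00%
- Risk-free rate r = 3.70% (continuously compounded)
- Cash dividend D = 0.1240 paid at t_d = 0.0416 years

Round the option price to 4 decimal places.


Answer: Price = 0.3017

Derivation:
PV(D) = D * exp(-r * t_d) = 0.1240 * 0.99846198 = 0.12380929
S_0' = S_0 - PV(D) = 10.3400 - 0.12380929 = 10.21619071
d1 = (ln(S_0'/K) + (r + sigma^2/2)*T) / (sigma*sqrt(T)) = 0.45618945
d2 = d1 - sigma*sqrt(T) = 0.32631162
exp(-rT) = 0.99692264
N(-d1) = 0.32412688; N(-d2) = 0.37209430
P = K * exp(-rT) * N(-d2) - S_0' * N(-d1) = 9.7400 * 0.99692264 * 0.37209430 - 10.21619071 * 0.32412688 = 0.3017


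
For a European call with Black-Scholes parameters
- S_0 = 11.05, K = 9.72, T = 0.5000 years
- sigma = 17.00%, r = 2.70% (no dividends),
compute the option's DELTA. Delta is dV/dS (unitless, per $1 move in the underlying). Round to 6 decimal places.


d1 = 1.2392654410; d2 = 1.1190572882
phi(d1) = 0.1851057585; exp(-qT) = 1.0000000000; exp(-rT) = 0.9865907163
N(d1) = 0.8923763937
Delta = exp(-qT) * N(d1) = 1.0000000000 * 0.8923763937 = 0.892376

Answer: Delta = 0.892376


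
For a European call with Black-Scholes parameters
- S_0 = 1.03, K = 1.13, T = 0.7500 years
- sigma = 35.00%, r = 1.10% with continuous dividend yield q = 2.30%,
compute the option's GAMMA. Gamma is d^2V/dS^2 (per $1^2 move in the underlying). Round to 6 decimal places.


Answer: Gamma = 1.234935

Derivation:
d1 = -0.1838327152; d2 = -0.4869416065
phi(d1) = 0.3922578924; exp(-qT) = 0.9828979294; exp(-rT) = 0.9917839379
Gamma = exp(-qT) * phi(d1) / (S * sigma * sqrt(T)) = 0.9828979294 * 0.3922578924 / (1.0300 * 0.3500 * 0.8660254038) = 1.234935


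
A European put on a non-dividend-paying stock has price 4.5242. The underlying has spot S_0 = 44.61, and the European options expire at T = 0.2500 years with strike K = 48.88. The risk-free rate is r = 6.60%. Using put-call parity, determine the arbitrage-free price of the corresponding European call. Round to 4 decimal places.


Put-call parity: C - P = S_0 * exp(-qT) - K * exp(-rT).
S_0 * exp(-qT) = 44.6100 * 1.00000000 = 44.61000000
K * exp(-rT) = 48.8800 * 0.98363538 = 48.08009734
C = P + S*exp(-qT) - K*exp(-rT)
C = 4.5242 + 44.61000000 - 48.08009734 = 1.0541

Answer: Call price = 1.0541


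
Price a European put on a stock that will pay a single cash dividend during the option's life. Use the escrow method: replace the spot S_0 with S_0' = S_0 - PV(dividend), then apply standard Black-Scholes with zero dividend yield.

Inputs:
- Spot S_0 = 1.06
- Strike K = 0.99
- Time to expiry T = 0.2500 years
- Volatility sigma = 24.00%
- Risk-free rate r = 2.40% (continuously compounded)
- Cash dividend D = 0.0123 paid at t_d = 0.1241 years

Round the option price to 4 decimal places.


PV(D) = D * exp(-r * t_d) = 0.0123 * 0.99702603 = 0.01226342
S_0' = S_0 - PV(D) = 1.0600 - 0.01226342 = 1.04773658
d1 = (ln(S_0'/K) + (r + sigma^2/2)*T) / (sigma*sqrt(T)) = 0.58235446
d2 = d1 - sigma*sqrt(T) = 0.46235446
exp(-rT) = 0.99401796
N(-d1) = 0.28016398; N(-d2) = 0.32191358
P = K * exp(-rT) * N(-d2) - S_0' * N(-d1) = 0.9900 * 0.99401796 * 0.32191358 - 1.04773658 * 0.28016398 = 0.0232

Answer: Price = 0.0232


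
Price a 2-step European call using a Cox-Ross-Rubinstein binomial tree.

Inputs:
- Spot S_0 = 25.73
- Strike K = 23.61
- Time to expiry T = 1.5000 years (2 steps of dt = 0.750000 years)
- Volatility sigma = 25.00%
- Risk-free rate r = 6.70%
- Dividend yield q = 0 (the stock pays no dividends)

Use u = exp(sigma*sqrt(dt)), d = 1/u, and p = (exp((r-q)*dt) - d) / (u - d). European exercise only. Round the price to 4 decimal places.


Answer: Price = V(0,0) = 5.5667

Derivation:
dt = T/N = 0.750000
u = exp(sigma*sqrt(dt)) = 1.241731; d = 1/u = 0.805327
p = (exp((r-q)*dt) - d) / (u - d) = 0.564172
Discount per step: exp(-r*dt) = 0.950992
Stock lattice S(k, i) with i counting down-moves:
  k=0: S(0,0) = 25.7300
  k=1: S(1,0) = 31.9497; S(1,1) = 20.7211
  k=2: S(2,0) = 39.6730; S(2,1) = 25.7300; S(2,2) = 16.6872
Terminal payoffs V(N, i) = max(S_T - K, 0):
  V(2,0) = 16.062979; V(2,1) = 2.120000; V(2,2) = 0.000000
Backward induction: V(k, i) = exp(-r*dt) * [p * V(k+1, i) + (1-p) * V(k+1, i+1)].
  V(1,0) = exp(-r*dt) * [p*16.062979 + (1-p)*2.120000] = 9.496825
  V(1,1) = exp(-r*dt) * [p*2.120000 + (1-p)*0.000000] = 1.137428
  V(0,0) = exp(-r*dt) * [p*9.496825 + (1-p)*1.137428] = 5.566690


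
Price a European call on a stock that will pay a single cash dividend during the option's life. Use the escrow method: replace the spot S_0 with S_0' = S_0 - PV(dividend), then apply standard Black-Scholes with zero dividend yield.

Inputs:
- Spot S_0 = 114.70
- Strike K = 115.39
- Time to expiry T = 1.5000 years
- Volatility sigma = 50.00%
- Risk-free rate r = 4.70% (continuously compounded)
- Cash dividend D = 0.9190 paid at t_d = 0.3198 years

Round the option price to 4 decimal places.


PV(D) = D * exp(-r * t_d) = 0.9190 * 0.98508180 = 0.90529017
S_0' = S_0 - PV(D) = 114.7000 - 0.90529017 = 113.79470983
d1 = (ln(S_0'/K) + (r + sigma^2/2)*T) / (sigma*sqrt(T)) = 0.39857826
d2 = d1 - sigma*sqrt(T) = -0.21379418
exp(-rT) = 0.93192774
N(d1) = 0.65489801; N(d2) = 0.41535378
C = S_0' * N(d1) - K * exp(-rT) * N(d2) = 113.79470983 * 0.65489801 - 115.3900 * 0.93192774 * 0.41535378 = 29.8588

Answer: Price = 29.8588


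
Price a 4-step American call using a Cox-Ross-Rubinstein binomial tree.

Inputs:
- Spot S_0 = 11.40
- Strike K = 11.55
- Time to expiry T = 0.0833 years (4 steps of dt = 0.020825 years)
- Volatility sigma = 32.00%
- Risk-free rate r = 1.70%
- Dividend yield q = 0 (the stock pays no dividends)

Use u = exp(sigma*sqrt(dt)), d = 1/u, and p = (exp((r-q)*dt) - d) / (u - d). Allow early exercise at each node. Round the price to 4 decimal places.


dt = T/N = 0.020825
u = exp(sigma*sqrt(dt)) = 1.047262; d = 1/u = 0.954871
p = (exp((r-q)*dt) - d) / (u - d) = 0.492290
Discount per step: exp(-r*dt) = 0.999646
Stock lattice S(k, i) with i counting down-moves:
  k=0: S(0,0) = 11.4000
  k=1: S(1,0) = 11.9388; S(1,1) = 10.8855
  k=2: S(2,0) = 12.5030; S(2,1) = 11.4000; S(2,2) = 10.3943
  k=3: S(3,0) = 13.0939; S(3,1) = 11.9388; S(3,2) = 10.8855; S(3,3) = 9.9252
  k=4: S(4,0) = 13.7128; S(4,1) = 12.5030; S(4,2) = 11.4000; S(4,3) = 10.3943; S(4,4) = 9.4773
Terminal payoffs V(N, i) = max(S_T - K, 0):
  V(4,0) = 2.162783; V(4,1) = 0.953029; V(4,2) = 0.000000; V(4,3) = 0.000000; V(4,4) = 0.000000
Backward induction: V(k, i) = exp(-r*dt) * [p * V(k+1, i) + (1-p) * V(k+1, i+1)]; then take max(V_cont, immediate exercise) for American.
  V(3,0) = exp(-r*dt) * [p*2.162783 + (1-p)*0.953029] = 1.548031; exercise = 1.543942; V(3,0) = max -> 1.548031
  V(3,1) = exp(-r*dt) * [p*0.953029 + (1-p)*0.000000] = 0.469000; exercise = 0.388783; V(3,1) = max -> 0.469000
  V(3,2) = exp(-r*dt) * [p*0.000000 + (1-p)*0.000000] = 0.000000; exercise = 0.000000; V(3,2) = max -> 0.000000
  V(3,3) = exp(-r*dt) * [p*0.000000 + (1-p)*0.000000] = 0.000000; exercise = 0.000000; V(3,3) = max -> 0.000000
  V(2,0) = exp(-r*dt) * [p*1.548031 + (1-p)*0.469000] = 0.999842; exercise = 0.953029; V(2,0) = max -> 0.999842
  V(2,1) = exp(-r*dt) * [p*0.469000 + (1-p)*0.000000] = 0.230802; exercise = 0.000000; V(2,1) = max -> 0.230802
  V(2,2) = exp(-r*dt) * [p*0.000000 + (1-p)*0.000000] = 0.000000; exercise = 0.000000; V(2,2) = max -> 0.000000
  V(1,0) = exp(-r*dt) * [p*0.999842 + (1-p)*0.230802] = 0.609177; exercise = 0.388783; V(1,0) = max -> 0.609177
  V(1,1) = exp(-r*dt) * [p*0.230802 + (1-p)*0.000000] = 0.113581; exercise = 0.000000; V(1,1) = max -> 0.113581
  V(0,0) = exp(-r*dt) * [p*0.609177 + (1-p)*0.113581] = 0.357432; exercise = 0.000000; V(0,0) = max -> 0.357432

Answer: Price = V(0,0) = 0.3574


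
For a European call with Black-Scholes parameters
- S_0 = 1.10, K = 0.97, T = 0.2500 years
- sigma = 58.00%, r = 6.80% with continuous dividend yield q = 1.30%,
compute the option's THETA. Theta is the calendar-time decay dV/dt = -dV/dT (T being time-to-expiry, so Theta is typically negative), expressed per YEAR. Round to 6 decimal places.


d1 = 0.6261013355; d2 = 0.3361013355
phi(d1) = 0.3279349628; exp(-qT) = 0.9967552755; exp(-rT) = 0.9831436846
Theta = -S*exp(-qT)*phi(d1)*sigma/(2*sqrt(T)) - r*K*exp(-rT)*N(d2) + q*S*exp(-qT)*N(d1)
N(d1) = 0.7343757618; N(d2) = 0.6316027743; sqrt(T) = 0.5000000000
Term 1 = -1.1000 * 0.9967552755 * 0.3279349628 * 0.5800 / (2 * 0.5000000000) = -0.2085436369
Term 2 = -0.0680 * 0.9700 * 0.9831436846 * 0.6316027743 = -0.0409582761
Term 3 = 0.0130 * 1.1000 * 0.9967552755 * 0.7343757618 = 0.0104674987
Theta = -0.2085436369 + (-0.0409582761) + (0.0104674987) = -0.239034

Answer: Theta = -0.239034


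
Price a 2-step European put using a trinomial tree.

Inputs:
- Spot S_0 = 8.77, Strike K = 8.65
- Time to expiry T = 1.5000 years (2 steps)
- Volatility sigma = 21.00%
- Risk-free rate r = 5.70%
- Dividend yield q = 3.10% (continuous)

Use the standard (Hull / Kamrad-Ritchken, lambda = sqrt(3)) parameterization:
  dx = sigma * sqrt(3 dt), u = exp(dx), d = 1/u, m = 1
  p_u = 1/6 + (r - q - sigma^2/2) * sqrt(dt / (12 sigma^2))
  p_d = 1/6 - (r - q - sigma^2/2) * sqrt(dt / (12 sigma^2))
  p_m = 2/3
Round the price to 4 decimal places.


dt = T/N = 0.750000; dx = sigma*sqrt(3*dt) = 0.315000
u = exp(dx) = 1.370259; d = 1/u = 0.729789
p_u = 0.171369, p_m = 0.666667, p_d = 0.161964
Discount per step: exp(-r*dt) = 0.958151
Stock lattice S(k, j) with j the centered position index:
  k=0: S(0,+0) = 8.7700
  k=1: S(1,-1) = 6.4002; S(1,+0) = 8.7700; S(1,+1) = 12.0172
  k=2: S(2,-2) = 4.6708; S(2,-1) = 6.4002; S(2,+0) = 8.7700; S(2,+1) = 12.0172; S(2,+2) = 16.4666
Terminal payoffs V(N, j) = max(K - S_T, 0):
  V(2,-2) = 3.979170; V(2,-1) = 2.249752; V(2,+0) = 0.000000; V(2,+1) = 0.000000; V(2,+2) = 0.000000
Backward induction: V(k, j) = exp(-r*dt) * [p_u * V(k+1, j+1) + p_m * V(k+1, j) + p_d * V(k+1, j-1)]
  V(1,-1) = exp(-r*dt) * [p_u*0.000000 + p_m*2.249752 + p_d*3.979170] = 2.054580
  V(1,+0) = exp(-r*dt) * [p_u*0.000000 + p_m*0.000000 + p_d*2.249752] = 0.349130
  V(1,+1) = exp(-r*dt) * [p_u*0.000000 + p_m*0.000000 + p_d*0.000000] = 0.000000
  V(0,+0) = exp(-r*dt) * [p_u*0.000000 + p_m*0.349130 + p_d*2.054580] = 0.541856

Answer: Price = V(0,0) = 0.5419


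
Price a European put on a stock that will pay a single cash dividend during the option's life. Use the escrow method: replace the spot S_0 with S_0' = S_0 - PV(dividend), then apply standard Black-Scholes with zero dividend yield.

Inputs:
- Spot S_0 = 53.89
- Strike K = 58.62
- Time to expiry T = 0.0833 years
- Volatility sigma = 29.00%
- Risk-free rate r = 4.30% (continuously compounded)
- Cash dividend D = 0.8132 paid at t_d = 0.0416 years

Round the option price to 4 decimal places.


Answer: Price = 5.6251

Derivation:
PV(D) = D * exp(-r * t_d) = 0.8132 * 0.99821280 = 0.81174665
S_0' = S_0 - PV(D) = 53.8900 - 0.81174665 = 53.07825335
d1 = (ln(S_0'/K) + (r + sigma^2/2)*T) / (sigma*sqrt(T)) = -1.10185210
d2 = d1 - sigma*sqrt(T) = -1.18555114
exp(-rT) = 0.99642451
N(-d1) = 0.86473701; N(-d2) = 0.88210020
P = K * exp(-rT) * N(-d2) - S_0' * N(-d1) = 58.6200 * 0.99642451 * 0.88210020 - 53.07825335 * 0.86473701 = 5.6251


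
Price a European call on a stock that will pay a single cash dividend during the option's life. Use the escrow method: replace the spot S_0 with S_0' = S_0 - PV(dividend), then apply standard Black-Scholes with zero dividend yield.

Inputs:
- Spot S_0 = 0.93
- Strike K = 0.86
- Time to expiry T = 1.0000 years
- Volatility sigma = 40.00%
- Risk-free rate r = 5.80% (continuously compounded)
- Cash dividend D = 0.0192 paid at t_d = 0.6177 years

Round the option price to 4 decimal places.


PV(D) = D * exp(-r * t_d) = 0.0192 * 0.96480758 = 0.01852431
S_0' = S_0 - PV(D) = 0.9300 - 0.01852431 = 0.91147569
d1 = (ln(S_0'/K) + (r + sigma^2/2)*T) / (sigma*sqrt(T)) = 0.49033135
d2 = d1 - sigma*sqrt(T) = 0.09033135
exp(-rT) = 0.94364995
N(d1) = 0.68805028; N(d2) = 0.53598805
C = S_0' * N(d1) - K * exp(-rT) * N(d2) = 0.91147569 * 0.68805028 - 0.8600 * 0.94364995 * 0.53598805 = 0.1922

Answer: Price = 0.1922


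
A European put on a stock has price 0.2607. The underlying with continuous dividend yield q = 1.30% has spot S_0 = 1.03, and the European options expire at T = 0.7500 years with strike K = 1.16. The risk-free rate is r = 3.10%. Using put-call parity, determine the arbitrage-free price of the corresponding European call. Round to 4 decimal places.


Answer: Call price = 0.1474

Derivation:
Put-call parity: C - P = S_0 * exp(-qT) - K * exp(-rT).
S_0 * exp(-qT) = 1.0300 * 0.99029738 = 1.02000630
K * exp(-rT) = 1.1600 * 0.97701820 = 1.13334111
C = P + S*exp(-qT) - K*exp(-rT)
C = 0.2607 + 1.02000630 - 1.13334111 = 0.1474


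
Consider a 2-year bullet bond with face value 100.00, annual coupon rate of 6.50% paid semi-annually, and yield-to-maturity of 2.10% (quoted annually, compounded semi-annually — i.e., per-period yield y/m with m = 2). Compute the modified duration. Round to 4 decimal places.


Coupon per period c = face * coupon_rate / m = 3.250000
Periods per year m = 2; per-period yield y/m = 0.010500
Number of cashflows N = 4
Cashflows (t years, CF_t, discount factor 1/(1+y/m)^(m*t), PV):
  t = 0.5000: CF_t = 3.250000, DF = 0.989609, PV = 3.216230
  t = 1.0000: CF_t = 3.250000, DF = 0.979326, PV = 3.182810
  t = 1.5000: CF_t = 3.250000, DF = 0.969150, PV = 3.149738
  t = 2.0000: CF_t = 103.250000, DF = 0.959080, PV = 99.024986
Price P = sum_t PV_t = 108.573763
First compute Macaulay numerator sum_t t * PV_t:
  t * PV_t at t = 0.5000: 1.608115
  t * PV_t at t = 1.0000: 3.182810
  t * PV_t at t = 1.5000: 4.724607
  t * PV_t at t = 2.0000: 198.049972
Macaulay duration D = 207.565503 / 108.573763 = 1.911746
Modified duration = D / (1 + y/m) = 1.911746 / (1 + 0.010500) = 1.891882

Answer: Modified duration = 1.8919


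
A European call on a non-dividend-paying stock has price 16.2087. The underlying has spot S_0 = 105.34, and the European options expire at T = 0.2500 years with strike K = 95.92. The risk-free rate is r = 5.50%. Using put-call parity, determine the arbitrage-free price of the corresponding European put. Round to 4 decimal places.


Answer: Put price = 5.4788

Derivation:
Put-call parity: C - P = S_0 * exp(-qT) - K * exp(-rT).
S_0 * exp(-qT) = 105.3400 * 1.00000000 = 105.34000000
K * exp(-rT) = 95.9200 * 0.98634410 = 94.61012602
P = C - S*exp(-qT) + K*exp(-rT)
P = 16.2087 - 105.34000000 + 94.61012602 = 5.4788


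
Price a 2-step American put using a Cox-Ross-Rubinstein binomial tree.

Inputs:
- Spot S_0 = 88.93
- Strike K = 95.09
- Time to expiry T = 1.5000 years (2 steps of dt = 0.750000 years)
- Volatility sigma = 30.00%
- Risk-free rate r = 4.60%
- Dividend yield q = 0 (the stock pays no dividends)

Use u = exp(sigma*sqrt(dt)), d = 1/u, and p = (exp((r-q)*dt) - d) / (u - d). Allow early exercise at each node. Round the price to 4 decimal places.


Answer: Price = V(0,0) = 14.1848

Derivation:
dt = T/N = 0.750000
u = exp(sigma*sqrt(dt)) = 1.296681; d = 1/u = 0.771200
p = (exp((r-q)*dt) - d) / (u - d) = 0.502211
Discount per step: exp(-r*dt) = 0.966088
Stock lattice S(k, i) with i counting down-moves:
  k=0: S(0,0) = 88.9300
  k=1: S(1,0) = 115.3138; S(1,1) = 68.5828
  k=2: S(2,0) = 149.5252; S(2,1) = 88.9300; S(2,2) = 52.8911
Terminal payoffs V(N, i) = max(K - S_T, 0):
  V(2,0) = 0.000000; V(2,1) = 6.160000; V(2,2) = 42.198941
Backward induction: V(k, i) = exp(-r*dt) * [p * V(k+1, i) + (1-p) * V(k+1, i+1)]; then take max(V_cont, immediate exercise) for American.
  V(1,0) = exp(-r*dt) * [p*0.000000 + (1-p)*6.160000] = 2.962395; exercise = 0.000000; V(1,0) = max -> 2.962395
  V(1,1) = exp(-r*dt) * [p*6.160000 + (1-p)*42.198941] = 23.282530; exercise = 26.507190; V(1,1) = max -> 26.507190
  V(0,0) = exp(-r*dt) * [p*2.962395 + (1-p)*26.507190] = 14.184823; exercise = 6.160000; V(0,0) = max -> 14.184823


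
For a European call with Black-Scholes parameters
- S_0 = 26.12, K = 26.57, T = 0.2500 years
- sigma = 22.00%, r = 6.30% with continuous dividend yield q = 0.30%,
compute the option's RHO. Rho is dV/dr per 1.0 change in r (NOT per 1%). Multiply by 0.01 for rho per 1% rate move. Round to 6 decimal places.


d1 = 0.0360776785; d2 = -0.0739223215
phi(d1) = 0.3986827335; exp(-qT) = 0.9992502812; exp(-rT) = 0.9843733826
N(d2) = 0.4705360972
Rho = K*T*exp(-rT)*N(d2) = 26.5700 * 0.2500 * 0.9843733826 * 0.4705360972 = 3.076694

Answer: Rho = 3.076694


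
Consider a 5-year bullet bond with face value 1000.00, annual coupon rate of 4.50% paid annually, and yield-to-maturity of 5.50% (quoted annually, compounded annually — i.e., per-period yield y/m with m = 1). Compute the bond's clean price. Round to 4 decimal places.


Coupon per period c = face * coupon_rate / m = 45.000000
Periods per year m = 1; per-period yield y/m = 0.055000
Number of cashflows N = 5
Cashflows (t years, CF_t, discount factor 1/(1+y/m)^(m*t), PV):
  t = 1.0000: CF_t = 45.000000, DF = 0.947867, PV = 42.654028
  t = 2.0000: CF_t = 45.000000, DF = 0.898452, PV = 40.430359
  t = 3.0000: CF_t = 45.000000, DF = 0.851614, PV = 38.322615
  t = 4.0000: CF_t = 45.000000, DF = 0.807217, PV = 36.324753
  t = 5.0000: CF_t = 1045.000000, DF = 0.765134, PV = 799.565400
Price P = sum_t PV_t = 957.297155

Answer: Price = 957.2972


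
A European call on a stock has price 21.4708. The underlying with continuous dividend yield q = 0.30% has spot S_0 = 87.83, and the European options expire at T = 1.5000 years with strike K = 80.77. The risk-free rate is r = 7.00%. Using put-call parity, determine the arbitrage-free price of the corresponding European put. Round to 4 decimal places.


Answer: Put price = 6.7544

Derivation:
Put-call parity: C - P = S_0 * exp(-qT) - K * exp(-rT).
S_0 * exp(-qT) = 87.8300 * 0.99551011 = 87.43565295
K * exp(-rT) = 80.7700 * 0.90032452 = 72.71921169
P = C - S*exp(-qT) + K*exp(-rT)
P = 21.4708 - 87.43565295 + 72.71921169 = 6.7544


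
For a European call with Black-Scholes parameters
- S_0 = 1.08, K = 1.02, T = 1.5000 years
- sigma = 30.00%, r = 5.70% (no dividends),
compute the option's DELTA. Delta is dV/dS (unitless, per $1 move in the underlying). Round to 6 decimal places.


d1 = 0.5719787545; d2 = 0.2045552931
phi(d1) = 0.3387413707; exp(-qT) = 1.0000000000; exp(-rT) = 0.9180531431
N(d1) = 0.7163318160
Delta = exp(-qT) * N(d1) = 1.0000000000 * 0.7163318160 = 0.716332

Answer: Delta = 0.716332


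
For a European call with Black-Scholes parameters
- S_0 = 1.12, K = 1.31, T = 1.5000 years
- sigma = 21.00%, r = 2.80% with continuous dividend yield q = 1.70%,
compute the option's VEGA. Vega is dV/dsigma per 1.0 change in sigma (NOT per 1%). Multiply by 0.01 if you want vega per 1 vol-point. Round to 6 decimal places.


d1 = -0.4165044391; d2 = -0.6737008621
phi(d1) = 0.3657970867; exp(-qT) = 0.9748223790; exp(-rT) = 0.9588697806
Vega = S * exp(-qT) * phi(d1) * sqrt(T) = 1.1200 * 0.9748223790 * 0.3657970867 * 1.2247448714 = 0.489136

Answer: Vega = 0.489136


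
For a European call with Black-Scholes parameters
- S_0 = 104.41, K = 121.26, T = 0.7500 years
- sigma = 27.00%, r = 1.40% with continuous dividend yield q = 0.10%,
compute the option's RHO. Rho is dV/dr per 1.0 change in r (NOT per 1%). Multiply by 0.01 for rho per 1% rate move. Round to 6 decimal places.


d1 = -0.4812280540; d2 = -0.7150549130
phi(d1) = 0.3553227480; exp(-qT) = 0.9992502812; exp(-rT) = 0.9895549326
N(d2) = 0.2372875562
Rho = K*T*exp(-rT)*N(d2) = 121.2600 * 0.7500 * 0.9895549326 * 0.2372875562 = 21.354711

Answer: Rho = 21.354711


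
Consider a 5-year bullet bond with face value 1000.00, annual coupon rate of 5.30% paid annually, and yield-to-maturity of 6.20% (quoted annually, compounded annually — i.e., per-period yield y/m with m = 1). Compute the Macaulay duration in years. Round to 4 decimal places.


Coupon per period c = face * coupon_rate / m = 53.000000
Periods per year m = 1; per-period yield y/m = 0.062000
Number of cashflows N = 5
Cashflows (t years, CF_t, discount factor 1/(1+y/m)^(m*t), PV):
  t = 1.0000: CF_t = 53.000000, DF = 0.941620, PV = 49.905838
  t = 2.0000: CF_t = 53.000000, DF = 0.886647, PV = 46.992315
  t = 3.0000: CF_t = 53.000000, DF = 0.834885, PV = 44.248884
  t = 4.0000: CF_t = 53.000000, DF = 0.786144, PV = 41.665616
  t = 5.0000: CF_t = 1053.000000, DF = 0.740248, PV = 779.481456
Price P = sum_t PV_t = 962.294107
Macaulay numerator sum_t t * PV_t:
  t * PV_t at t = 1.0000: 49.905838
  t * PV_t at t = 2.0000: 93.984629
  t * PV_t at t = 3.0000: 132.746651
  t * PV_t at t = 4.0000: 166.662462
  t * PV_t at t = 5.0000: 3897.407278
Macaulay duration D = (sum_t t * PV_t) / P = 4340.706858 / 962.294107 = 4.510790

Answer: Macaulay duration = 4.5108 years


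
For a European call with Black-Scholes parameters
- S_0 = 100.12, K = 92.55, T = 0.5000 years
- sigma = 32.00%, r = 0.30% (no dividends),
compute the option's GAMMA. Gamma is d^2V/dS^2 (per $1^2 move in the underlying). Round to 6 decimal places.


d1 = 0.4672226952; d2 = 0.2409485252
phi(d1) = 0.3576905483; exp(-qT) = 1.0000000000; exp(-rT) = 0.9985011244
Gamma = exp(-qT) * phi(d1) / (S * sigma * sqrt(T)) = 1.0000000000 * 0.3576905483 / (100.1200 * 0.3200 * 0.7071067812) = 0.015789

Answer: Gamma = 0.015789


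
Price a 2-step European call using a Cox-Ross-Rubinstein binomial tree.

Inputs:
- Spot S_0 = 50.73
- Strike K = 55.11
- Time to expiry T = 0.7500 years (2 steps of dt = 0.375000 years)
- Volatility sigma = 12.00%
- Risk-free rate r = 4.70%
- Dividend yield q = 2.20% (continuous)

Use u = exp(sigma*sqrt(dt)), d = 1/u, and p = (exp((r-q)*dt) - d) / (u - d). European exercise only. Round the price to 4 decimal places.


dt = T/N = 0.375000
u = exp(sigma*sqrt(dt)) = 1.076252; d = 1/u = 0.929150
p = (exp((r-q)*dt) - d) / (u - d) = 0.545668
Discount per step: exp(-r*dt) = 0.982529
Stock lattice S(k, i) with i counting down-moves:
  k=0: S(0,0) = 50.7300
  k=1: S(1,0) = 54.5983; S(1,1) = 47.1358
  k=2: S(2,0) = 58.7615; S(2,1) = 50.7300; S(2,2) = 43.7962
Terminal payoffs V(N, i) = max(S_T - K, 0):
  V(2,0) = 3.651498; V(2,1) = 0.000000; V(2,2) = 0.000000
Backward induction: V(k, i) = exp(-r*dt) * [p * V(k+1, i) + (1-p) * V(k+1, i+1)].
  V(1,0) = exp(-r*dt) * [p*3.651498 + (1-p)*0.000000] = 1.957696
  V(1,1) = exp(-r*dt) * [p*0.000000 + (1-p)*0.000000] = 0.000000
  V(0,0) = exp(-r*dt) * [p*1.957696 + (1-p)*0.000000] = 1.049589

Answer: Price = V(0,0) = 1.0496


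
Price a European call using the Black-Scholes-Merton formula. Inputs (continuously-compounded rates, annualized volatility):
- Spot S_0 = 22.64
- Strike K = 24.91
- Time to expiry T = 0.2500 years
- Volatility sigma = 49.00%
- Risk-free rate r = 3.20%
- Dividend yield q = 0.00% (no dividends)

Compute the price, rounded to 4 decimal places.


Answer: Price = 1.4176

Derivation:
d1 = (ln(S/K) + (r - q + 0.5*sigma^2) * T) / (sigma * sqrt(T)) = -0.23485133
d2 = d1 - sigma * sqrt(T) = -0.47985133
exp(-rT) = 0.99203191; exp(-qT) = 1.00000000
C = S_0 * exp(-qT) * N(d1) - K * exp(-rT) * N(d2)
N(d1) = 0.40716206; N(d2) = 0.31566656
C = 22.6400 * 1.00000000 * 0.40716206 - 24.9100 * 0.99203191 * 0.31566656 = 1.4176


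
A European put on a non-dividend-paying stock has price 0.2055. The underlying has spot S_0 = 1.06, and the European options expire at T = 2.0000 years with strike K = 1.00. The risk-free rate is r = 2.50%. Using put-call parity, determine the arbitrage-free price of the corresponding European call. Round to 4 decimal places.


Answer: Call price = 0.3143

Derivation:
Put-call parity: C - P = S_0 * exp(-qT) - K * exp(-rT).
S_0 * exp(-qT) = 1.0600 * 1.00000000 = 1.06000000
K * exp(-rT) = 1.0000 * 0.95122942 = 0.95122942
C = P + S*exp(-qT) - K*exp(-rT)
C = 0.2055 + 1.06000000 - 0.95122942 = 0.3143
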